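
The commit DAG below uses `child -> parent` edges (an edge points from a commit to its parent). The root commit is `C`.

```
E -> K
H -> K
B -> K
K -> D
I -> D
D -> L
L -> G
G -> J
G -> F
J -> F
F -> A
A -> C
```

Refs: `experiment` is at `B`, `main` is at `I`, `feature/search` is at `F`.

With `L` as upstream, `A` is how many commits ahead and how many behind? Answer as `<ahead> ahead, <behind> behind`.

Reachable from A: {A, C}.
Reachable from L: {A, C, F, G, J, L}.
Only in A's history (ahead): {} — 0.
Only in L's history (behind): {F, G, J, L} — 4.

0 ahead, 4 behind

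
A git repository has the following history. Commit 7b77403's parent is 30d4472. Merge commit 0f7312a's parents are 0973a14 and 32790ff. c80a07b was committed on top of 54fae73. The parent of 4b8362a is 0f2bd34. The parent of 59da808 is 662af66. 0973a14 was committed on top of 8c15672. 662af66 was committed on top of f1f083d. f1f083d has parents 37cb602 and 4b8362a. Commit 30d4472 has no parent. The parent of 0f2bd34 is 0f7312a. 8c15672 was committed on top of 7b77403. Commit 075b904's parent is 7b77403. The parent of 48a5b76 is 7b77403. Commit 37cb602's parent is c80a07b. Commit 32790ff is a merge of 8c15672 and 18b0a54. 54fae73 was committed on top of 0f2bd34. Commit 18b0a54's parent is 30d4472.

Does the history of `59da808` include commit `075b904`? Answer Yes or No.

No

Ancestors of 59da808: {0973a14, 0f2bd34, 0f7312a, 18b0a54, 30d4472, 32790ff, 37cb602, 4b8362a, 54fae73, 59da808, 662af66, 7b77403, 8c15672, c80a07b, f1f083d}.
075b904 is not in that set, so it is not an ancestor of 59da808.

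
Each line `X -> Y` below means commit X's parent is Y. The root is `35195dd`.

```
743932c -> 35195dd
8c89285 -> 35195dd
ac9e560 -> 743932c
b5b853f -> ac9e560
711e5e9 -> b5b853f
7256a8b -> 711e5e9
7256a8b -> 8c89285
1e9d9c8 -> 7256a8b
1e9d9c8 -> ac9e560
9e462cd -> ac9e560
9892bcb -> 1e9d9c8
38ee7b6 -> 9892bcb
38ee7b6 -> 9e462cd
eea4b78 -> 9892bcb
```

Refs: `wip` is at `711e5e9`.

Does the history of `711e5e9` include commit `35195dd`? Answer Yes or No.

Yes

Ancestors of 711e5e9 (commits reachable by following parents): {35195dd, 711e5e9, 743932c, ac9e560, b5b853f}.
35195dd is in that set, so it is an ancestor of 711e5e9.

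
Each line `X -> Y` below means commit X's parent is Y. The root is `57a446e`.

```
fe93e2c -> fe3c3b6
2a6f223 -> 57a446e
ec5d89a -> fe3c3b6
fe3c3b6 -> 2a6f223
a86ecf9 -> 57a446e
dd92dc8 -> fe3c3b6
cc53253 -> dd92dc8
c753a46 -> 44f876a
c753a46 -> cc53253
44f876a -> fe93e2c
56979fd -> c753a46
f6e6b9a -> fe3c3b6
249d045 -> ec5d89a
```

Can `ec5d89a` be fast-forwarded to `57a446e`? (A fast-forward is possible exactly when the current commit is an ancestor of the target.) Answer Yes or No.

A fast-forward from ec5d89a to 57a446e is possible iff ec5d89a is an ancestor of 57a446e.
Ancestors of 57a446e: {57a446e}.
ec5d89a is not among them, so fast-forward is not possible.

No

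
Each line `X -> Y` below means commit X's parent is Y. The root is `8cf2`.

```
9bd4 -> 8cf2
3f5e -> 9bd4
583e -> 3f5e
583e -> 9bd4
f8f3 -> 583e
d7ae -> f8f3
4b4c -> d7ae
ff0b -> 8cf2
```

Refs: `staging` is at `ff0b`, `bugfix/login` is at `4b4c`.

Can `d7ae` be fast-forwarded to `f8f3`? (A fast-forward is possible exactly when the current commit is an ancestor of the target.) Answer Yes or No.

A fast-forward from d7ae to f8f3 is possible iff d7ae is an ancestor of f8f3.
Ancestors of f8f3: {3f5e, 583e, 8cf2, 9bd4, f8f3}.
d7ae is not among them, so fast-forward is not possible.

No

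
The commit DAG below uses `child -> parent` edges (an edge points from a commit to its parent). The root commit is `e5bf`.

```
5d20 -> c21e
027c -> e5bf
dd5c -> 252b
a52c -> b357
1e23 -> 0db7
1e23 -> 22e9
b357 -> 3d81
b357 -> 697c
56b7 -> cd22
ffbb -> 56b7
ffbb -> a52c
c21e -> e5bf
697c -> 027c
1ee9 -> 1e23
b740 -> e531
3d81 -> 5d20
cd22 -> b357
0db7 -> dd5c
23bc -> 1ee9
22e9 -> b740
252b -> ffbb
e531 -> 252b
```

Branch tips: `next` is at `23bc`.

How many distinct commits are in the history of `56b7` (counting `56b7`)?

Walking parent pointers from 56b7: reachable set = {027c, 3d81, 56b7, 5d20, 697c, b357, c21e, cd22, e5bf}.
That is 9 commits.

9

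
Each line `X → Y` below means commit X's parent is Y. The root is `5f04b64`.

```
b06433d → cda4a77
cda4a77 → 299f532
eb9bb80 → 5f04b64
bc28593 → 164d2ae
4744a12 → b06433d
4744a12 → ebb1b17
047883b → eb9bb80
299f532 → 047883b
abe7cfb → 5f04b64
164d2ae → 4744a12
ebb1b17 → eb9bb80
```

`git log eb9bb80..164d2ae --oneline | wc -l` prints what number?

Reachable from 164d2ae: {047883b, 164d2ae, 299f532, 4744a12, 5f04b64, b06433d, cda4a77, eb9bb80, ebb1b17}.
Reachable from eb9bb80: {5f04b64, eb9bb80}.
In 164d2ae's history but not eb9bb80's: {047883b, 164d2ae, 299f532, 4744a12, b06433d, cda4a77, ebb1b17} — 7 commits.

7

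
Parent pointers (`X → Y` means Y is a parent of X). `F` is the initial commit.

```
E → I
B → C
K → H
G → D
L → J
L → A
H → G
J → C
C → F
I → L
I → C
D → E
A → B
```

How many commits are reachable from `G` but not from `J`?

7

Reachable from G: {A, B, C, D, E, F, G, I, J, L}.
Reachable from J: {C, F, J}.
In G's history but not J's: {A, B, D, E, G, I, L} — 7 commits.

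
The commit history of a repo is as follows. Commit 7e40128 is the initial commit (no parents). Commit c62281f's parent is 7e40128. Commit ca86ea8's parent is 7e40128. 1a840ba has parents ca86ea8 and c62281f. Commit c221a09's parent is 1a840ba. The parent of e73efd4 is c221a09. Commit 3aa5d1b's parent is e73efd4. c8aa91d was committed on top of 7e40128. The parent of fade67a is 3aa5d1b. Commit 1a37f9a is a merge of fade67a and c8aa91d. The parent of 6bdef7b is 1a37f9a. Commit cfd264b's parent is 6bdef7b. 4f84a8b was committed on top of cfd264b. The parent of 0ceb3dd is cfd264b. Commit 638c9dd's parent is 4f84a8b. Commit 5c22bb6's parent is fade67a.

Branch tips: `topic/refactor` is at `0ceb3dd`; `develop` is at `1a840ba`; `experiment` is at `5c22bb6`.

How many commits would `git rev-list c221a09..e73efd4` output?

1

Reachable from e73efd4: {1a840ba, 7e40128, c221a09, c62281f, ca86ea8, e73efd4}.
Reachable from c221a09: {1a840ba, 7e40128, c221a09, c62281f, ca86ea8}.
In e73efd4's history but not c221a09's: {e73efd4} — 1 commit.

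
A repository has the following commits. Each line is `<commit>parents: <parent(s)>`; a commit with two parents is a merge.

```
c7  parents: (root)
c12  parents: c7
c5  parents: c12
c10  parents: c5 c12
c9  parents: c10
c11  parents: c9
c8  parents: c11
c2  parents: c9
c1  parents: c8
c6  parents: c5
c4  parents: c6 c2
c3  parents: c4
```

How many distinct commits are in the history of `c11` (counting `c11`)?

Walking parent pointers from c11: reachable set = {c10, c11, c12, c5, c7, c9}.
That is 6 commits.

6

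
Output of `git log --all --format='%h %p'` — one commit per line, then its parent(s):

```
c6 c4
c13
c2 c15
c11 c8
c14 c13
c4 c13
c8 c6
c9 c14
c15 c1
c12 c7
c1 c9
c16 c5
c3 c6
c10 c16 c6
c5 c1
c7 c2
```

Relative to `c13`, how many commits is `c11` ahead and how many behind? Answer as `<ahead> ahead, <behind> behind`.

Reachable from c11: {c11, c13, c4, c6, c8}.
Reachable from c13: {c13}.
Only in c11's history (ahead): {c11, c4, c6, c8} — 4.
Only in c13's history (behind): {} — 0.

4 ahead, 0 behind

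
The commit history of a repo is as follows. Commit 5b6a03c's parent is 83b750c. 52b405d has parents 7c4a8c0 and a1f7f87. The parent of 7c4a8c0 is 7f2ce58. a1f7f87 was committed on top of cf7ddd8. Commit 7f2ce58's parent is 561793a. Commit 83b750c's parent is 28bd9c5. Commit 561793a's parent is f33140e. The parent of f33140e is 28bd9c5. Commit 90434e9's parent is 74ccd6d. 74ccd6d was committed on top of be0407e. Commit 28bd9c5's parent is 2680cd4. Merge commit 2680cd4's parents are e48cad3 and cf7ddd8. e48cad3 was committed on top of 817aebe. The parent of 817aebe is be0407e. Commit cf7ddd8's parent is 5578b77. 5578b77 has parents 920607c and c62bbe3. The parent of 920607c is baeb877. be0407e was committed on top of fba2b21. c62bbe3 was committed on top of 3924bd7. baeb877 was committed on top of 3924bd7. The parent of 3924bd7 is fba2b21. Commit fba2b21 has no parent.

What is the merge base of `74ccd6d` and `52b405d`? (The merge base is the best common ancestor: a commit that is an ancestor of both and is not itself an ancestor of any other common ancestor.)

Ancestors of 74ccd6d: {74ccd6d, be0407e, fba2b21}.
Ancestors of 52b405d: {2680cd4, 28bd9c5, 3924bd7, 52b405d, 5578b77, 561793a, 7c4a8c0, 7f2ce58, 817aebe, 920607c, a1f7f87, baeb877, be0407e, c62bbe3, cf7ddd8, e48cad3, f33140e, fba2b21}.
Common ancestors: {be0407e, fba2b21}.
Among these, be0407e is not an ancestor of any other common ancestor — it is the merge base.

be0407e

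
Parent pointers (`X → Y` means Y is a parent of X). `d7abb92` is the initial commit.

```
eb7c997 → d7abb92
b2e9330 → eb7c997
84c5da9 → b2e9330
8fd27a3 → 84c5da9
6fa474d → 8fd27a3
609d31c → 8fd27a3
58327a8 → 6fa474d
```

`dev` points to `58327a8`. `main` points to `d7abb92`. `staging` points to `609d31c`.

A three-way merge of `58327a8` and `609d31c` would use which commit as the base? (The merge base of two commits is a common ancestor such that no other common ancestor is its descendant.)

8fd27a3

Ancestors of 58327a8: {58327a8, 6fa474d, 84c5da9, 8fd27a3, b2e9330, d7abb92, eb7c997}.
Ancestors of 609d31c: {609d31c, 84c5da9, 8fd27a3, b2e9330, d7abb92, eb7c997}.
Common ancestors: {84c5da9, 8fd27a3, b2e9330, d7abb92, eb7c997}.
Among these, 8fd27a3 is not an ancestor of any other common ancestor — it is the merge base.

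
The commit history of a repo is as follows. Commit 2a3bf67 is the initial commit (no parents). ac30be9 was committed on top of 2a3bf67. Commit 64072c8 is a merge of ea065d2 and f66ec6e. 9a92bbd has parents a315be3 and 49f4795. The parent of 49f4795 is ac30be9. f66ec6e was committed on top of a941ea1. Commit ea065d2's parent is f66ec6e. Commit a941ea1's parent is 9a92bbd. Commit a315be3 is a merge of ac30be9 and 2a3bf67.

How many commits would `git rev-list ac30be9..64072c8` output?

7

Reachable from 64072c8: {2a3bf67, 49f4795, 64072c8, 9a92bbd, a315be3, a941ea1, ac30be9, ea065d2, f66ec6e}.
Reachable from ac30be9: {2a3bf67, ac30be9}.
In 64072c8's history but not ac30be9's: {49f4795, 64072c8, 9a92bbd, a315be3, a941ea1, ea065d2, f66ec6e} — 7 commits.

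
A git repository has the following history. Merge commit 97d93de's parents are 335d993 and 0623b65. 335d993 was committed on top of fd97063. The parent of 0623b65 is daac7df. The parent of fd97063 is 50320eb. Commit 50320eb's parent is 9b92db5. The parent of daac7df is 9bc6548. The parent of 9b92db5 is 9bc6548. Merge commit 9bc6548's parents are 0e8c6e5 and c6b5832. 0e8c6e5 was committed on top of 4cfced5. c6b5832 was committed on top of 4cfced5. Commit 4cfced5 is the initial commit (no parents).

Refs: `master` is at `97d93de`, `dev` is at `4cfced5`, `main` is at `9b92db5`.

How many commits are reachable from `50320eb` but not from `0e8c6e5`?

4

Reachable from 50320eb: {0e8c6e5, 4cfced5, 50320eb, 9b92db5, 9bc6548, c6b5832}.
Reachable from 0e8c6e5: {0e8c6e5, 4cfced5}.
In 50320eb's history but not 0e8c6e5's: {50320eb, 9b92db5, 9bc6548, c6b5832} — 4 commits.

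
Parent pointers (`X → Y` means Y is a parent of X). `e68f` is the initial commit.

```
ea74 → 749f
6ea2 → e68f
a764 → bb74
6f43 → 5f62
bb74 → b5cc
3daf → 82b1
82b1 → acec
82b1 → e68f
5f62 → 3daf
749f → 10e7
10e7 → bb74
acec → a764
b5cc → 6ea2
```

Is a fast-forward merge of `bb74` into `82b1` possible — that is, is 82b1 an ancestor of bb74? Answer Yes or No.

A fast-forward from 82b1 to bb74 is possible iff 82b1 is an ancestor of bb74.
Ancestors of bb74: {6ea2, b5cc, bb74, e68f}.
82b1 is not among them, so fast-forward is not possible.

No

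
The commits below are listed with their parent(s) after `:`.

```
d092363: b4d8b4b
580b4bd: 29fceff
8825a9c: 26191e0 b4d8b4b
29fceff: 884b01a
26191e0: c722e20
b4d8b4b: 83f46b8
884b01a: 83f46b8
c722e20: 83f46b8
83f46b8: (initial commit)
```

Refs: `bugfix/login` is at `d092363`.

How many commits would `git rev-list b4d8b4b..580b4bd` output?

3

Reachable from 580b4bd: {29fceff, 580b4bd, 83f46b8, 884b01a}.
Reachable from b4d8b4b: {83f46b8, b4d8b4b}.
In 580b4bd's history but not b4d8b4b's: {29fceff, 580b4bd, 884b01a} — 3 commits.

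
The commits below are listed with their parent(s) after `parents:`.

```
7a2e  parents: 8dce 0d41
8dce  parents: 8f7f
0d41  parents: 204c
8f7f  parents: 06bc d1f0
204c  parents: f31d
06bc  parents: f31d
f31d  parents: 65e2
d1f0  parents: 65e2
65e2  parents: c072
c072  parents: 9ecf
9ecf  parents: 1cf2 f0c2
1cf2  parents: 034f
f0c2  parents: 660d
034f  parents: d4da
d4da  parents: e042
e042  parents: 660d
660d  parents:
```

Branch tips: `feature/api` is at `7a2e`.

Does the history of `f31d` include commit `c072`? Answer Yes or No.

Yes

Ancestors of f31d (commits reachable by following parents): {034f, 1cf2, 65e2, 660d, 9ecf, c072, d4da, e042, f0c2, f31d}.
c072 is in that set, so it is an ancestor of f31d.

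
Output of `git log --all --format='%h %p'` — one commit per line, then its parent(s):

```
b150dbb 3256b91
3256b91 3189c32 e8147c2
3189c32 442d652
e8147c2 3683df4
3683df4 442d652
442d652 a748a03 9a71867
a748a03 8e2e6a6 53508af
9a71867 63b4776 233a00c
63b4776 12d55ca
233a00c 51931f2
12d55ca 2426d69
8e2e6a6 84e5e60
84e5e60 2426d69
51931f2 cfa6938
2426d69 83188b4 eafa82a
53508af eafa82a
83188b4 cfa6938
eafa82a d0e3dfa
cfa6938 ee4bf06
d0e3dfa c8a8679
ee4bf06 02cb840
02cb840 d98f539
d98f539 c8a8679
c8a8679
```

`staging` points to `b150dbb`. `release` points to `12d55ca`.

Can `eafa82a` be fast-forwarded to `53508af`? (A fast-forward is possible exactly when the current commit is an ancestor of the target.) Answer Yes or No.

A fast-forward from eafa82a to 53508af is possible iff eafa82a is an ancestor of 53508af.
Ancestors of 53508af: {53508af, c8a8679, d0e3dfa, eafa82a}.
eafa82a is among them, so fast-forward is possible.

Yes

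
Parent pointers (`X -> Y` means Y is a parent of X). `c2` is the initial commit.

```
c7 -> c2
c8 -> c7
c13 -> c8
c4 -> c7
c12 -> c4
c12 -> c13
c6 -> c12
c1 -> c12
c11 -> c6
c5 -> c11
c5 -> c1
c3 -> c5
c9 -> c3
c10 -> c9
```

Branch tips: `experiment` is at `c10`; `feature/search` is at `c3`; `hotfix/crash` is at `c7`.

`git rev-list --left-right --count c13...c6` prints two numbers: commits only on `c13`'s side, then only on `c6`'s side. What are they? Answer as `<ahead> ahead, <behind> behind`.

Reachable from c13: {c13, c2, c7, c8}.
Reachable from c6: {c12, c13, c2, c4, c6, c7, c8}.
Only in c13's history (ahead): {} — 0.
Only in c6's history (behind): {c12, c4, c6} — 3.

0 ahead, 3 behind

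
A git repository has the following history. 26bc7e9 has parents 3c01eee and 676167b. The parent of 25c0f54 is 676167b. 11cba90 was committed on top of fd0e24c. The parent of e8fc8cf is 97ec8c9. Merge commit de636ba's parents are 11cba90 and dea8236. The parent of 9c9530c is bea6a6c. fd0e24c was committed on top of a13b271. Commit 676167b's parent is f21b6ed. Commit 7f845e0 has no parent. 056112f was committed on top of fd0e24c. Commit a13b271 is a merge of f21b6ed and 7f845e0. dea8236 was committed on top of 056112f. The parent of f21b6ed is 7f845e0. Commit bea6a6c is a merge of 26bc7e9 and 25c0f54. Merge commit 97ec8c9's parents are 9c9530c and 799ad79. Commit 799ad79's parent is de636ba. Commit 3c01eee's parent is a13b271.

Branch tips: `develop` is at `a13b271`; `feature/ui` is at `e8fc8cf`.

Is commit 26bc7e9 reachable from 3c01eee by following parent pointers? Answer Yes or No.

No

Ancestors of 3c01eee: {3c01eee, 7f845e0, a13b271, f21b6ed}.
26bc7e9 is not in that set, so it is not an ancestor of 3c01eee.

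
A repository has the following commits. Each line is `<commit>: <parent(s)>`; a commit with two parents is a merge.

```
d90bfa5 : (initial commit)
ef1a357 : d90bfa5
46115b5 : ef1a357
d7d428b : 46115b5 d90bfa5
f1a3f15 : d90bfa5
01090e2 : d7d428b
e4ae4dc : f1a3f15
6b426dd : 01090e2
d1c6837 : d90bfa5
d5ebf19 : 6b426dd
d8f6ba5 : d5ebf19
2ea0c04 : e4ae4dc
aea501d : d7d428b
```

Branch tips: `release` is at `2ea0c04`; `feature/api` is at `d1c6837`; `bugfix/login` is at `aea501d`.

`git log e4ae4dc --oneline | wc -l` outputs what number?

Walking parent pointers from e4ae4dc: reachable set = {d90bfa5, e4ae4dc, f1a3f15}.
That is 3 commits.

3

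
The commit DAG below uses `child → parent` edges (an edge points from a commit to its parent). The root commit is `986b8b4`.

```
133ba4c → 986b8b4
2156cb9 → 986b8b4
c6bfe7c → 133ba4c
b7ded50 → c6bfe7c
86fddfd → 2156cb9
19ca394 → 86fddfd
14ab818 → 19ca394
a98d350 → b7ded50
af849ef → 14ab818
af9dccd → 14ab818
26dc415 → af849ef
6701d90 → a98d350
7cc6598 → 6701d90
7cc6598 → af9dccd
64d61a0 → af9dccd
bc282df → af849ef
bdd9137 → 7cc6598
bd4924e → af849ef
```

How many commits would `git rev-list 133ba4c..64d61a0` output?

Reachable from 64d61a0: {14ab818, 19ca394, 2156cb9, 64d61a0, 86fddfd, 986b8b4, af9dccd}.
Reachable from 133ba4c: {133ba4c, 986b8b4}.
In 64d61a0's history but not 133ba4c's: {14ab818, 19ca394, 2156cb9, 64d61a0, 86fddfd, af9dccd} — 6 commits.

6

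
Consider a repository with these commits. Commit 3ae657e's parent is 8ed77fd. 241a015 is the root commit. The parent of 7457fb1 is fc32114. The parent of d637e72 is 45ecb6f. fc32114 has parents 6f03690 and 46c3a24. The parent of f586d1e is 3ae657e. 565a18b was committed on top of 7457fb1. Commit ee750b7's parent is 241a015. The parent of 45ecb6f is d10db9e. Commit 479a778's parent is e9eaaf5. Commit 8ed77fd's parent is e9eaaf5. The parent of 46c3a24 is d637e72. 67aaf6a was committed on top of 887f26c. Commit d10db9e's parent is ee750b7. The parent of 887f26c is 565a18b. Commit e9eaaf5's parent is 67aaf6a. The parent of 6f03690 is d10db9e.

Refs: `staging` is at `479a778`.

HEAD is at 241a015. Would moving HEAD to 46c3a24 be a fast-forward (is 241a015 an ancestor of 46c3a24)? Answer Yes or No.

Yes

A fast-forward from 241a015 to 46c3a24 is possible iff 241a015 is an ancestor of 46c3a24.
Ancestors of 46c3a24: {241a015, 45ecb6f, 46c3a24, d10db9e, d637e72, ee750b7}.
241a015 is among them, so fast-forward is possible.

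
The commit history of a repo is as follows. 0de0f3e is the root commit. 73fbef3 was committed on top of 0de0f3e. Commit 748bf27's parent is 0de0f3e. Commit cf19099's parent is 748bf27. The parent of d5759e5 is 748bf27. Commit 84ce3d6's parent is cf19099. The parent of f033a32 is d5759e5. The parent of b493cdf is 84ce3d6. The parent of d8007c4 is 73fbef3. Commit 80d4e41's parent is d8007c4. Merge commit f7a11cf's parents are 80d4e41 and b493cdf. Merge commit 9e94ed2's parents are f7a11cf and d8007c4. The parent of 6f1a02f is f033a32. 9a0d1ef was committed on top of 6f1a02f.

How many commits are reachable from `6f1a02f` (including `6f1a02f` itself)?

5

Walking parent pointers from 6f1a02f: reachable set = {0de0f3e, 6f1a02f, 748bf27, d5759e5, f033a32}.
That is 5 commits.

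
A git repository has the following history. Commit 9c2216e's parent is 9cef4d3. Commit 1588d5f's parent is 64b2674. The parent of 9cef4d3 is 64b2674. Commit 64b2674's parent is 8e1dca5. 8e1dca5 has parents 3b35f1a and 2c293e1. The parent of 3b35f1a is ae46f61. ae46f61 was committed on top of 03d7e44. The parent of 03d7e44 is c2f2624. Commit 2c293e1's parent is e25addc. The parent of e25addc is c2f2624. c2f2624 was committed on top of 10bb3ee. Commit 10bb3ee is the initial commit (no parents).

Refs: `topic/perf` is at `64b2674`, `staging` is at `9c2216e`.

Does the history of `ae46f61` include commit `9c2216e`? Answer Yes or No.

No

Ancestors of ae46f61: {03d7e44, 10bb3ee, ae46f61, c2f2624}.
9c2216e is not in that set, so it is not an ancestor of ae46f61.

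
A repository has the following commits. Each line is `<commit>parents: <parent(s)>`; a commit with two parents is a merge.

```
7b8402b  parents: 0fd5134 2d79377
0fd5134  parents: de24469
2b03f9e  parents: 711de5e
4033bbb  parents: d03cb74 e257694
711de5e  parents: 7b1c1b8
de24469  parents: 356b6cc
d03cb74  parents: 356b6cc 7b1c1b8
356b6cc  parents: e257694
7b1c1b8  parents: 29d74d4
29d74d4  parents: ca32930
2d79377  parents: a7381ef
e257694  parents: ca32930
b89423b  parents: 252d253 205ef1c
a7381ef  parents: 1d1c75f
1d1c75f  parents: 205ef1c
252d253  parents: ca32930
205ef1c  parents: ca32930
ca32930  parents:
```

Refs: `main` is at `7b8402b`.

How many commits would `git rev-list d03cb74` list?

6

Walking parent pointers from d03cb74: reachable set = {29d74d4, 356b6cc, 7b1c1b8, ca32930, d03cb74, e257694}.
That is 6 commits.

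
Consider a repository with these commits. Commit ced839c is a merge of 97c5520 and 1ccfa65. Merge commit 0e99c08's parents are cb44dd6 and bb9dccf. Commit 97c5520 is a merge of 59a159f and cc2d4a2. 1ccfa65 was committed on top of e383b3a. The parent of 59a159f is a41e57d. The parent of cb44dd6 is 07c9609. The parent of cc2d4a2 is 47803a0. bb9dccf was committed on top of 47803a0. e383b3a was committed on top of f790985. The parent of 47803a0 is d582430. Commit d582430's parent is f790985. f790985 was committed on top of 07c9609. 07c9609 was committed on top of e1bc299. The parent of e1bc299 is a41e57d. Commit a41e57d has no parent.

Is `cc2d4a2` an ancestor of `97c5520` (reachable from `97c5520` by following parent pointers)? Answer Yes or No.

Ancestors of 97c5520 (commits reachable by following parents): {07c9609, 47803a0, 59a159f, 97c5520, a41e57d, cc2d4a2, d582430, e1bc299, f790985}.
cc2d4a2 is in that set, so it is an ancestor of 97c5520.

Yes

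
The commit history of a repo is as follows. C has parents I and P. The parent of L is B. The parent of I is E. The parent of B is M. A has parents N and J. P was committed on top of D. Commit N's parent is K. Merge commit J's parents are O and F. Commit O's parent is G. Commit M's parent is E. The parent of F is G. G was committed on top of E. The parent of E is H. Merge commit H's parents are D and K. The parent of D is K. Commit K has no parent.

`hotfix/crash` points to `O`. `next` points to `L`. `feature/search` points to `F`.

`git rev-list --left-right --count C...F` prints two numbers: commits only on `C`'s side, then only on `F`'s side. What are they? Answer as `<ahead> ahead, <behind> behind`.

3 ahead, 2 behind

Reachable from C: {C, D, E, H, I, K, P}.
Reachable from F: {D, E, F, G, H, K}.
Only in C's history (ahead): {C, I, P} — 3.
Only in F's history (behind): {F, G} — 2.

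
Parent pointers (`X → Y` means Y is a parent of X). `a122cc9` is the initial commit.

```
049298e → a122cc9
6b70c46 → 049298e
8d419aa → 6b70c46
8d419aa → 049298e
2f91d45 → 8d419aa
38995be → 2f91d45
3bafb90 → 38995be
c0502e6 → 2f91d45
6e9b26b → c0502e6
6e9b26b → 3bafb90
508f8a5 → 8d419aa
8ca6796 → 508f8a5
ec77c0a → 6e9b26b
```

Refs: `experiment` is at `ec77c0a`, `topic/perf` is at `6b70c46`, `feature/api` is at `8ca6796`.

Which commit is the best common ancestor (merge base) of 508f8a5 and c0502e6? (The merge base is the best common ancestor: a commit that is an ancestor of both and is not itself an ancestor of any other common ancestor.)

8d419aa

Ancestors of 508f8a5: {049298e, 508f8a5, 6b70c46, 8d419aa, a122cc9}.
Ancestors of c0502e6: {049298e, 2f91d45, 6b70c46, 8d419aa, a122cc9, c0502e6}.
Common ancestors: {049298e, 6b70c46, 8d419aa, a122cc9}.
Among these, 8d419aa is not an ancestor of any other common ancestor — it is the merge base.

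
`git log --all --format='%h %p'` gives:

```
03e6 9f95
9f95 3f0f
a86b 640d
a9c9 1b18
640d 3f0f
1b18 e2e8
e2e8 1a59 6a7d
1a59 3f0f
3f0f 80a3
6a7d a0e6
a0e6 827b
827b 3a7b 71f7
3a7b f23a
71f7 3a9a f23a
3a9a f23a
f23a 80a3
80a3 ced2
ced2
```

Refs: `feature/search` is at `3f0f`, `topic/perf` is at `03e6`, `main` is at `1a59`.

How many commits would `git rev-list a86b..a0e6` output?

Reachable from a0e6: {3a7b, 3a9a, 71f7, 80a3, 827b, a0e6, ced2, f23a}.
Reachable from a86b: {3f0f, 640d, 80a3, a86b, ced2}.
In a0e6's history but not a86b's: {3a7b, 3a9a, 71f7, 827b, a0e6, f23a} — 6 commits.

6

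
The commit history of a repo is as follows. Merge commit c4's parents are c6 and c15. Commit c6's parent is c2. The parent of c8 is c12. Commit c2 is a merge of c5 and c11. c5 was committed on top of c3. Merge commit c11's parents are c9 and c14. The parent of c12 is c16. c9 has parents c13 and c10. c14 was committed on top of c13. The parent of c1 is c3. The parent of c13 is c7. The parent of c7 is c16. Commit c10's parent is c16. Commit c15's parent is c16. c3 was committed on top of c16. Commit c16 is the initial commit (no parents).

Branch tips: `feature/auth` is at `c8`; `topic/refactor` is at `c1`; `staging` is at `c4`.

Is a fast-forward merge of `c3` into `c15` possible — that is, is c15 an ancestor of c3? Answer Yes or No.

A fast-forward from c15 to c3 is possible iff c15 is an ancestor of c3.
Ancestors of c3: {c16, c3}.
c15 is not among them, so fast-forward is not possible.

No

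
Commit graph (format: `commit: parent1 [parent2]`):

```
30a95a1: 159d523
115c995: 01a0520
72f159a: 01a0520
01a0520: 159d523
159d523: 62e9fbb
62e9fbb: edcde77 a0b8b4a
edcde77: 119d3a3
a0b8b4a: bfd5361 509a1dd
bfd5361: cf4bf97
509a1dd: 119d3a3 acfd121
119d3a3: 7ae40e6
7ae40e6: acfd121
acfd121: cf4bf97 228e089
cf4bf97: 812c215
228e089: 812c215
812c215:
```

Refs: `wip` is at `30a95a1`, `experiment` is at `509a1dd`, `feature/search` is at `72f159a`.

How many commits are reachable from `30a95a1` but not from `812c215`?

12

Reachable from 30a95a1: {119d3a3, 159d523, 228e089, 30a95a1, 509a1dd, 62e9fbb, 7ae40e6, 812c215, a0b8b4a, acfd121, bfd5361, cf4bf97, edcde77}.
Reachable from 812c215: {812c215}.
In 30a95a1's history but not 812c215's: {119d3a3, 159d523, 228e089, 30a95a1, 509a1dd, 62e9fbb, 7ae40e6, a0b8b4a, acfd121, bfd5361, cf4bf97, edcde77} — 12 commits.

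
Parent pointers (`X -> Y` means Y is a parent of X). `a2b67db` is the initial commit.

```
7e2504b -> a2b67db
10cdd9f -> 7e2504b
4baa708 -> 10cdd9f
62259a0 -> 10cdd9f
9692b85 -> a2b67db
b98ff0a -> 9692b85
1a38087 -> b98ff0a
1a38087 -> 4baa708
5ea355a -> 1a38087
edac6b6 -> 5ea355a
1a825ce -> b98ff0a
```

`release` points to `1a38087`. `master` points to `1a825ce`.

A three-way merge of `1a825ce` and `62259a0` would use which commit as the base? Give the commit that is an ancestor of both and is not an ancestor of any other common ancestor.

Ancestors of 1a825ce: {1a825ce, 9692b85, a2b67db, b98ff0a}.
Ancestors of 62259a0: {10cdd9f, 62259a0, 7e2504b, a2b67db}.
Common ancestors: {a2b67db}.
The only common ancestor is a2b67db, so it is the merge base.

a2b67db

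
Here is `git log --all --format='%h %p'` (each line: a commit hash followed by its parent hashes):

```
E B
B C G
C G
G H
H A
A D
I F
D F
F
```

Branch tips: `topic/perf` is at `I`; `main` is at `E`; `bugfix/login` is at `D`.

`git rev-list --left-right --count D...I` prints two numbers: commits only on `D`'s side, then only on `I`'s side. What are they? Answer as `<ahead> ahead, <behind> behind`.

Reachable from D: {D, F}.
Reachable from I: {F, I}.
Only in D's history (ahead): {D} — 1.
Only in I's history (behind): {I} — 1.

1 ahead, 1 behind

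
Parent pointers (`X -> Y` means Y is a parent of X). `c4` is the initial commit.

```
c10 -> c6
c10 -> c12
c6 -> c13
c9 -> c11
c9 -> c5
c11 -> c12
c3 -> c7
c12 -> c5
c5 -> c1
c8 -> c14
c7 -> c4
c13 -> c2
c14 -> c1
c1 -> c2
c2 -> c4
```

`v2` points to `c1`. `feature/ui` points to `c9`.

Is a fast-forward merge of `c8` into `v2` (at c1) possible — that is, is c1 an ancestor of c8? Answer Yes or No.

A fast-forward from c1 to c8 is possible iff c1 is an ancestor of c8.
Ancestors of c8: {c1, c14, c2, c4, c8}.
c1 is among them, so fast-forward is possible.

Yes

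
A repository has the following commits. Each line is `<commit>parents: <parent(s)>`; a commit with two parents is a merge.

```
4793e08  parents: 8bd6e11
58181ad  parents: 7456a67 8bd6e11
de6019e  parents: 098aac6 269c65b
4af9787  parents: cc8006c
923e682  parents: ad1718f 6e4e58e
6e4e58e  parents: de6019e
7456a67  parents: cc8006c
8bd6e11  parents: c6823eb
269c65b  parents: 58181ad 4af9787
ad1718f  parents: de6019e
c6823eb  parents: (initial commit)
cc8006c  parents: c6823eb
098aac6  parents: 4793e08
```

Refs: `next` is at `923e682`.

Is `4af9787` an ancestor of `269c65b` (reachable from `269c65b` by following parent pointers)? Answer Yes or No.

Ancestors of 269c65b (commits reachable by following parents): {269c65b, 4af9787, 58181ad, 7456a67, 8bd6e11, c6823eb, cc8006c}.
4af9787 is in that set, so it is an ancestor of 269c65b.

Yes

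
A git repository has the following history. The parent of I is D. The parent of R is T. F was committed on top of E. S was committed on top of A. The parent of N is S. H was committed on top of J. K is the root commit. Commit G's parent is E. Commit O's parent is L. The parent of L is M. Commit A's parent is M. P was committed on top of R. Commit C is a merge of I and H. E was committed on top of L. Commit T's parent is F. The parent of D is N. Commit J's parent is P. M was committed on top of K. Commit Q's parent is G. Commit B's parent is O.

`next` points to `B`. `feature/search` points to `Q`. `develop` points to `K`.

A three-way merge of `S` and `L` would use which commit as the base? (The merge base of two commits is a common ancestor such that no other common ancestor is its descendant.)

M

Ancestors of S: {A, K, M, S}.
Ancestors of L: {K, L, M}.
Common ancestors: {K, M}.
Among these, M is not an ancestor of any other common ancestor — it is the merge base.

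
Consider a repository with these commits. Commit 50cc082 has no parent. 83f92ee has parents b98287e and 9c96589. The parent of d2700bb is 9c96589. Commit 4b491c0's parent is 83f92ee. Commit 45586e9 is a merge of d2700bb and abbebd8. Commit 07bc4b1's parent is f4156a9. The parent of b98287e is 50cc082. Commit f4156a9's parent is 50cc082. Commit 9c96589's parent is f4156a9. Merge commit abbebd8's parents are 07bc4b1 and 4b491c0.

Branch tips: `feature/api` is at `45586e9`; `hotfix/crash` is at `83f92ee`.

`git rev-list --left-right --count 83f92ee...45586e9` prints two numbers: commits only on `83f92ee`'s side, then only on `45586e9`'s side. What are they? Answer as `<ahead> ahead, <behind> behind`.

0 ahead, 5 behind

Reachable from 83f92ee: {50cc082, 83f92ee, 9c96589, b98287e, f4156a9}.
Reachable from 45586e9: {07bc4b1, 45586e9, 4b491c0, 50cc082, 83f92ee, 9c96589, abbebd8, b98287e, d2700bb, f4156a9}.
Only in 83f92ee's history (ahead): {} — 0.
Only in 45586e9's history (behind): {07bc4b1, 45586e9, 4b491c0, abbebd8, d2700bb} — 5.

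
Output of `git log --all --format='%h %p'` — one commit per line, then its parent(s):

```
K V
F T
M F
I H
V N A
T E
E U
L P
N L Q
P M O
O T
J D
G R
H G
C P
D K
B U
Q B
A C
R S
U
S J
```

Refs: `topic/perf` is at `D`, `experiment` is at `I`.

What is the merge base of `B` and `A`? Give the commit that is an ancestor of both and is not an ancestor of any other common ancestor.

Ancestors of B: {B, U}.
Ancestors of A: {A, C, E, F, M, O, P, T, U}.
Common ancestors: {U}.
The only common ancestor is U, so it is the merge base.

U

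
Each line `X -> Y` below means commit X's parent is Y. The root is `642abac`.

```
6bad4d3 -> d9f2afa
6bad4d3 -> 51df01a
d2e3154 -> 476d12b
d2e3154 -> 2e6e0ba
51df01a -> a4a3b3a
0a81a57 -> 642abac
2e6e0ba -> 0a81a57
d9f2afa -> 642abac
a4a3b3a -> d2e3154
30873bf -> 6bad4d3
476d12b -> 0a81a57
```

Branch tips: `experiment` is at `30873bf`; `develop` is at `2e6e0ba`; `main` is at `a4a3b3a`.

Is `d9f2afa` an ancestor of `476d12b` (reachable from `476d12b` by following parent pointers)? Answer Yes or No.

No

Ancestors of 476d12b: {0a81a57, 476d12b, 642abac}.
d9f2afa is not in that set, so it is not an ancestor of 476d12b.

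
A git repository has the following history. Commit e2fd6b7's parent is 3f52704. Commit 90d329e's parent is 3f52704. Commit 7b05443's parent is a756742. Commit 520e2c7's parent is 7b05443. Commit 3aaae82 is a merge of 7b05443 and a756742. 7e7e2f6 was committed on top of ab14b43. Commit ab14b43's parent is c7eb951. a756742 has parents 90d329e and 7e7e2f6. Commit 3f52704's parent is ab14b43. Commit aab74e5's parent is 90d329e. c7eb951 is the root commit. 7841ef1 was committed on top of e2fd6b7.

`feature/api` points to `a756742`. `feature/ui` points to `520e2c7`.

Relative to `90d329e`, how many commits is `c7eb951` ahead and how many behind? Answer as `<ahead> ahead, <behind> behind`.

0 ahead, 3 behind

Reachable from c7eb951: {c7eb951}.
Reachable from 90d329e: {3f52704, 90d329e, ab14b43, c7eb951}.
Only in c7eb951's history (ahead): {} — 0.
Only in 90d329e's history (behind): {3f52704, 90d329e, ab14b43} — 3.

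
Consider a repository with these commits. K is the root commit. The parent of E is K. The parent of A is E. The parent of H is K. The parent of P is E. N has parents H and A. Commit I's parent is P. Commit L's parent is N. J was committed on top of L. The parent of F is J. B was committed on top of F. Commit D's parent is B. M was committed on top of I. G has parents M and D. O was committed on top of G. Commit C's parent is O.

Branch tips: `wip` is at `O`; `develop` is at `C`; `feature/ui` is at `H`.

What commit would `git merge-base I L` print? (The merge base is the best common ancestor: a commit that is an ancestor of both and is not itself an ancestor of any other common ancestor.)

E

Ancestors of I: {E, I, K, P}.
Ancestors of L: {A, E, H, K, L, N}.
Common ancestors: {E, K}.
Among these, E is not an ancestor of any other common ancestor — it is the merge base.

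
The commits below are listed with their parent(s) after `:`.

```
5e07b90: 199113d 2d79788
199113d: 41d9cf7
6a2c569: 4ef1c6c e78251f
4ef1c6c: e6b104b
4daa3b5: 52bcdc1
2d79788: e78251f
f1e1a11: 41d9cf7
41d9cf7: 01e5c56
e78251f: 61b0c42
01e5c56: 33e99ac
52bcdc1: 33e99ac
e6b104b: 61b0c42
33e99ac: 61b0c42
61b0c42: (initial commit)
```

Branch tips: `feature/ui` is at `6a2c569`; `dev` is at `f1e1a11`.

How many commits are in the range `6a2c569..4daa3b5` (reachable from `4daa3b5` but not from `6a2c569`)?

3

Reachable from 4daa3b5: {33e99ac, 4daa3b5, 52bcdc1, 61b0c42}.
Reachable from 6a2c569: {4ef1c6c, 61b0c42, 6a2c569, e6b104b, e78251f}.
In 4daa3b5's history but not 6a2c569's: {33e99ac, 4daa3b5, 52bcdc1} — 3 commits.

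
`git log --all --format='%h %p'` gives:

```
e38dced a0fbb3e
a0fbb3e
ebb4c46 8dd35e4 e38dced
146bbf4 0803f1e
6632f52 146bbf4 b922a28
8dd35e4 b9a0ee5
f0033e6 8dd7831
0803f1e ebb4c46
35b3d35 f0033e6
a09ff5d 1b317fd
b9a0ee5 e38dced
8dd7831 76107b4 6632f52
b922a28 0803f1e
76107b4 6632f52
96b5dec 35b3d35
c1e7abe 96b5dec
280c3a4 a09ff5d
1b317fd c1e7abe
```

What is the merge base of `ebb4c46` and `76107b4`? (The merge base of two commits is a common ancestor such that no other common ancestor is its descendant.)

ebb4c46

Ancestors of ebb4c46: {8dd35e4, a0fbb3e, b9a0ee5, e38dced, ebb4c46}.
Ancestors of 76107b4: {0803f1e, 146bbf4, 6632f52, 76107b4, 8dd35e4, a0fbb3e, b922a28, b9a0ee5, e38dced, ebb4c46}.
Common ancestors: {8dd35e4, a0fbb3e, b9a0ee5, e38dced, ebb4c46}.
Among these, ebb4c46 is not an ancestor of any other common ancestor — it is the merge base.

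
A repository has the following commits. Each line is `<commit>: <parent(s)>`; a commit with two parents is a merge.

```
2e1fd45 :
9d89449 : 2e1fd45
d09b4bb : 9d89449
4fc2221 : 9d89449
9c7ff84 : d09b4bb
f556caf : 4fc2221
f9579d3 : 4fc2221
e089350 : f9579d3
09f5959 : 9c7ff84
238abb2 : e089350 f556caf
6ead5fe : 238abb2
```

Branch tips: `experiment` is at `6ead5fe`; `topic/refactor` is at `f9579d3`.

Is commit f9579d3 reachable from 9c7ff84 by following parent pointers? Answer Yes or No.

Ancestors of 9c7ff84: {2e1fd45, 9c7ff84, 9d89449, d09b4bb}.
f9579d3 is not in that set, so it is not an ancestor of 9c7ff84.

No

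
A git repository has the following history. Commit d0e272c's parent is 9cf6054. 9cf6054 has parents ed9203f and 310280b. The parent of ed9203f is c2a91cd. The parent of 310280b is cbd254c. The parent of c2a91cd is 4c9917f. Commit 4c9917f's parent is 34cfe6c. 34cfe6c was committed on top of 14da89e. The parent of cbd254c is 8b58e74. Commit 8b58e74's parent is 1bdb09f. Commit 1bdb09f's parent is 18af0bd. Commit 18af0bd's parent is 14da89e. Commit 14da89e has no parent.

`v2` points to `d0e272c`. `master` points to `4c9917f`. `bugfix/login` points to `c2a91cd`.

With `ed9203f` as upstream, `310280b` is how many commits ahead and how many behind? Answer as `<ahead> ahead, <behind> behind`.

5 ahead, 4 behind

Reachable from 310280b: {14da89e, 18af0bd, 1bdb09f, 310280b, 8b58e74, cbd254c}.
Reachable from ed9203f: {14da89e, 34cfe6c, 4c9917f, c2a91cd, ed9203f}.
Only in 310280b's history (ahead): {18af0bd, 1bdb09f, 310280b, 8b58e74, cbd254c} — 5.
Only in ed9203f's history (behind): {34cfe6c, 4c9917f, c2a91cd, ed9203f} — 4.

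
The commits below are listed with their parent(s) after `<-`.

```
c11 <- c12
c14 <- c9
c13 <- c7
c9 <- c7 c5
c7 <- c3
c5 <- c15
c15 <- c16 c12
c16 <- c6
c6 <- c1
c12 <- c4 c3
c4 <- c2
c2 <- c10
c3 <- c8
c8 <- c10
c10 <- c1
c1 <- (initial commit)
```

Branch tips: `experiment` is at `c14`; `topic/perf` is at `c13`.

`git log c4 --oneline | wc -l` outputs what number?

4

Walking parent pointers from c4: reachable set = {c1, c10, c2, c4}.
That is 4 commits.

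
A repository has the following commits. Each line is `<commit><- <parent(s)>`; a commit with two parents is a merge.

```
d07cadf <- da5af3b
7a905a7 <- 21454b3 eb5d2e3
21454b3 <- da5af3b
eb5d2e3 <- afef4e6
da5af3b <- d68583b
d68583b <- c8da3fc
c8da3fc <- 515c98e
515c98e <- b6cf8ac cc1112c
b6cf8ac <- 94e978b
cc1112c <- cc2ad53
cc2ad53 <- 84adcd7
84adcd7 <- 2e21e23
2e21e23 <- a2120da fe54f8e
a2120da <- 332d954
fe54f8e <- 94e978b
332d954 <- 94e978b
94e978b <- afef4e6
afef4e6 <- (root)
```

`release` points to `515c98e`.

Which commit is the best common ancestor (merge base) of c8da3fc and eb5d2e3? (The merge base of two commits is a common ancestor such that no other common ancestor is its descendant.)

afef4e6

Ancestors of c8da3fc: {2e21e23, 332d954, 515c98e, 84adcd7, 94e978b, a2120da, afef4e6, b6cf8ac, c8da3fc, cc1112c, cc2ad53, fe54f8e}.
Ancestors of eb5d2e3: {afef4e6, eb5d2e3}.
Common ancestors: {afef4e6}.
The only common ancestor is afef4e6, so it is the merge base.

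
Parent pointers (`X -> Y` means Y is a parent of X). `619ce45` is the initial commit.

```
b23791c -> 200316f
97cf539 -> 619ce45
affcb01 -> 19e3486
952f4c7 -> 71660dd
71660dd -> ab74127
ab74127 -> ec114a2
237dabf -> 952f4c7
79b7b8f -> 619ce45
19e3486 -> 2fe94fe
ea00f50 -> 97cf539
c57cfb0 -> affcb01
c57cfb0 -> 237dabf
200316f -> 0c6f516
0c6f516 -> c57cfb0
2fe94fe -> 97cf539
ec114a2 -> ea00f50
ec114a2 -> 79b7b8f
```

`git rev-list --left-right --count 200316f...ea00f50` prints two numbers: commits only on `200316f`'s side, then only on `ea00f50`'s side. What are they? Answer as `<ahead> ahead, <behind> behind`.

Reachable from 200316f: {0c6f516, 19e3486, 200316f, 237dabf, 2fe94fe, 619ce45, 71660dd, 79b7b8f, 952f4c7, 97cf539, ab74127, affcb01, c57cfb0, ea00f50, ec114a2}.
Reachable from ea00f50: {619ce45, 97cf539, ea00f50}.
Only in 200316f's history (ahead): {0c6f516, 19e3486, 200316f, 237dabf, 2fe94fe, 71660dd, 79b7b8f, 952f4c7, ab74127, affcb01, c57cfb0, ec114a2} — 12.
Only in ea00f50's history (behind): {} — 0.

12 ahead, 0 behind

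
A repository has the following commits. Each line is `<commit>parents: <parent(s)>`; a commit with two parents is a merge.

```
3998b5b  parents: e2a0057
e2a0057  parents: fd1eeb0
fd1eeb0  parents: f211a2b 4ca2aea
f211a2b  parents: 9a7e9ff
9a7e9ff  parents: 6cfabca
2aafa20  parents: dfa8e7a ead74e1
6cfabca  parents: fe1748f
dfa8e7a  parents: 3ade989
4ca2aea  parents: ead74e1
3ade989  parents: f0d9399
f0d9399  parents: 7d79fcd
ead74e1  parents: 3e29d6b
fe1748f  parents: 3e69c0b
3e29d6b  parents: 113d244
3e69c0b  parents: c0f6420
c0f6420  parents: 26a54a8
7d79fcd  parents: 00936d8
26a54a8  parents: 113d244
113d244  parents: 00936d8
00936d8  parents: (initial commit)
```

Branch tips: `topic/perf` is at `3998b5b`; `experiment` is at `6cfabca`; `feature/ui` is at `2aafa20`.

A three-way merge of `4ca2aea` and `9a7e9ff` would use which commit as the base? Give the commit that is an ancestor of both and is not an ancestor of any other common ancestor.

113d244

Ancestors of 4ca2aea: {00936d8, 113d244, 3e29d6b, 4ca2aea, ead74e1}.
Ancestors of 9a7e9ff: {00936d8, 113d244, 26a54a8, 3e69c0b, 6cfabca, 9a7e9ff, c0f6420, fe1748f}.
Common ancestors: {00936d8, 113d244}.
Among these, 113d244 is not an ancestor of any other common ancestor — it is the merge base.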